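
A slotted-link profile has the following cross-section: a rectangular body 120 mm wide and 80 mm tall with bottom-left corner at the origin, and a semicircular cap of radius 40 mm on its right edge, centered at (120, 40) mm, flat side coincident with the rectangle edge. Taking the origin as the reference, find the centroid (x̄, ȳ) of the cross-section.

Part | A | x̄ᵢ | ȳᵢ | A·x̄ᵢ | A·ȳᵢ
rectangular body | 9600.00 | 60.00 | 40.00 | 576000.00 | 384000.00
semicircular end | 2513.27 | 136.98 | 40.00 | 344259.56 | 100530.96
Σ | 12113.27 |  |  | 920259.56 | 484530.96
x̄ = 920259.56 / 12113.27 = 75.97 mm
ȳ = 484530.96 / 12113.27 = 40.00 mm

x̄ = 75.97 mm, ȳ = 40.00 mm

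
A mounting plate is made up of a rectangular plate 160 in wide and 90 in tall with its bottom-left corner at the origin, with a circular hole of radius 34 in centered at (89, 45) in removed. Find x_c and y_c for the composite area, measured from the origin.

x_c = 76.96 in, y_c = 45.00 in

Part | A | x̄ᵢ | ȳᵢ | A·x̄ᵢ | A·ȳᵢ
plate | 14400.00 | 80.00 | 45.00 | 1152000.00 | 648000.00
hole | -3631.68 | 89.00 | 45.00 | -323219.62 | -163425.65
Σ | 10768.32 |  |  | 828780.38 | 484574.35
x_c = 828780.38 / 10768.32 = 76.96 in
y_c = 484574.35 / 10768.32 = 45.00 in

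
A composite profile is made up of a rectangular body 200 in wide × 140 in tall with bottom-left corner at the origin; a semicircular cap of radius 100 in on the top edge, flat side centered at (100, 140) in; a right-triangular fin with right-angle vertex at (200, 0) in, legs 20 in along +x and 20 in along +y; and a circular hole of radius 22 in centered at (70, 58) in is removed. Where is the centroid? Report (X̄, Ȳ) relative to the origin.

X̄ = 101.58 in, Ȳ = 111.80 in

rectangular body: A = 200 × 140 = 28000.00, centroid at (100.00, 70.00).
semicircular top: A = ½π·100² = 15707.96, centroid at (100.00, 182.44).
triangular fin: A = ½·20·20 = 200.00, centroid at (206.67, 6.67).
hole: A = −π·22² = -1520.53, centroid at (70.00, 58.00).
ΣA = 42387.43 in²
ΣAX̄ = (28000.00)(100.00) + (15707.96)(100.00) + (200.00)(206.67) + (-1520.53)(70.00) = 4305692.50 in³
ΣAȲ = (28000.00)(70.00) + (15707.96)(182.44) + (200.00)(6.67) + (-1520.53)(58.00) = 4738924.07 in³
X̄ = 4305692.50 / 42387.43 = 101.58 in
Ȳ = 4738924.07 / 42387.43 = 111.80 in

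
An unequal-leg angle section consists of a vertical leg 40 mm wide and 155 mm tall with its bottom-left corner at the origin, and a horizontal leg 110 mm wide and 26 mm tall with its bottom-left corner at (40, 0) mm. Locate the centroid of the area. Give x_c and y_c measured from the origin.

vertical leg: A = 40 × 155 = 6200.00, centroid at (20.00, 77.50).
horizontal leg: A = 110 × 26 = 2860.00, centroid at (95.00, 13.00).
ΣA = 9060.00 mm², ΣAx_c = 395700.00 mm³, ΣAy_c = 517680.00 mm³.
x_c = 395700.00/9060.00 = 43.68 mm; y_c = 517680.00/9060.00 = 57.14 mm.

x_c = 43.68 mm, y_c = 57.14 mm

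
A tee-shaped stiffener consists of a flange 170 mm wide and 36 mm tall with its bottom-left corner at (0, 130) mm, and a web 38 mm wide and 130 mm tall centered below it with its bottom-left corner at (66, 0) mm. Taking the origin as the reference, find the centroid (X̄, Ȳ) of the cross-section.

web: A = 38 × 130 = 4940.00, centroid at (85.00, 65.00).
flange: A = 170 × 36 = 6120.00, centroid at (85.00, 148.00).
ΣA = 11060.00 mm²
ΣAX̄ = (4940.00)(85.00) + (6120.00)(85.00) = 940100.00 mm³
ΣAȲ = (4940.00)(65.00) + (6120.00)(148.00) = 1226860.00 mm³
X̄ = 940100.00 / 11060.00 = 85.00 mm
Ȳ = 1226860.00 / 11060.00 = 110.93 mm

X̄ = 85.00 mm, Ȳ = 110.93 mm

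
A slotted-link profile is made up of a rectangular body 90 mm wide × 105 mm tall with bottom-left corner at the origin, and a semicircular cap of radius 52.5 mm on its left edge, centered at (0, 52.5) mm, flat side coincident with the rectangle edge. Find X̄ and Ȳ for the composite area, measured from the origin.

rectangular body: A = 90 × 105 = 9450.00, centroid at (45.00, 52.50).
semicircular end: A = ½π·52.5² = 4329.51, centroid at (-22.28, 52.50).
ΣA = 13779.51 mm², ΣAX̄ = 328781.25 mm³, ΣAȲ = 723424.14 mm³.
X̄ = 328781.25/13779.51 = 23.86 mm; Ȳ = 723424.14/13779.51 = 52.50 mm.

X̄ = 23.86 mm, Ȳ = 52.50 mm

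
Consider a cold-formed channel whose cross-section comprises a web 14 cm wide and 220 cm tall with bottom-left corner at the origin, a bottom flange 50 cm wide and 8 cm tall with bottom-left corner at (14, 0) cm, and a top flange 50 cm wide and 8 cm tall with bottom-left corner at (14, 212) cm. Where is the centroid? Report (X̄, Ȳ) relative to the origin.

web: A = 14 × 220 = 3080.00, centroid at (7.00, 110.00).
bottom flange: A = 50 × 8 = 400.00, centroid at (39.00, 4.00).
top flange: A = 50 × 8 = 400.00, centroid at (39.00, 216.00).
ΣA = 3880.00 cm²
ΣAX̄ = (3080.00)(7.00) + (400.00)(39.00) + (400.00)(39.00) = 52760.00 cm³
ΣAȲ = (3080.00)(110.00) + (400.00)(4.00) + (400.00)(216.00) = 426800.00 cm³
X̄ = 52760.00 / 3880.00 = 13.60 cm
Ȳ = 426800.00 / 3880.00 = 110.00 cm

X̄ = 13.60 cm, Ȳ = 110.00 cm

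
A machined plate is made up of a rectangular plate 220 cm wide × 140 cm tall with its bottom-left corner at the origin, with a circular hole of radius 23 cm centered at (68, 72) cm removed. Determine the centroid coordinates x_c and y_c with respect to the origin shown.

Part | A | x̄ᵢ | ȳᵢ | A·x̄ᵢ | A·ȳᵢ
plate | 30800.00 | 110.00 | 70.00 | 3388000.00 | 2156000.00
hole | -1661.90 | 68.00 | 72.00 | -113009.37 | -119656.98
Σ | 29138.10 |  |  | 3274990.63 | 2036343.02
x_c = 3274990.63 / 29138.10 = 112.40 cm
y_c = 2036343.02 / 29138.10 = 69.89 cm

x_c = 112.40 cm, y_c = 69.89 cm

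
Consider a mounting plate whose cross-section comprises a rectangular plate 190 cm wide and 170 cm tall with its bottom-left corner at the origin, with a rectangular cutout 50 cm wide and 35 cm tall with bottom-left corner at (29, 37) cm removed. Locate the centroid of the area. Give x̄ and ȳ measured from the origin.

Part | A | x̄ᵢ | ȳᵢ | A·x̄ᵢ | A·ȳᵢ
plate | 32300.00 | 95.00 | 85.00 | 3068500.00 | 2745500.00
hole | -1750.00 | 54.00 | 54.50 | -94500.00 | -95375.00
Σ | 30550.00 |  |  | 2974000.00 | 2650125.00
x̄ = 2974000.00 / 30550.00 = 97.35 cm
ȳ = 2650125.00 / 30550.00 = 86.75 cm

x̄ = 97.35 cm, ȳ = 86.75 cm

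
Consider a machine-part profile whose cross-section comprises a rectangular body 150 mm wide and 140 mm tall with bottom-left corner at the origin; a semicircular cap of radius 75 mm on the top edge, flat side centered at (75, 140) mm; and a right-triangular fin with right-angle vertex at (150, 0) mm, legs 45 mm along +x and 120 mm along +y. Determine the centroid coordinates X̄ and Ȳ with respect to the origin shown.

X̄ = 82.47 mm, Ȳ = 95.16 mm

Part | A | x̄ᵢ | ȳᵢ | A·x̄ᵢ | A·ȳᵢ
rectangular body | 21000.00 | 75.00 | 70.00 | 1575000.00 | 1470000.00
semicircular top | 8835.73 | 75.00 | 171.83 | 662679.70 | 1518252.11
triangular fin | 2700.00 | 165.00 | 40.00 | 445500.00 | 108000.00
Σ | 32535.73 |  |  | 2683179.70 | 3096252.11
X̄ = 2683179.70 / 32535.73 = 82.47 mm
Ȳ = 3096252.11 / 32535.73 = 95.16 mm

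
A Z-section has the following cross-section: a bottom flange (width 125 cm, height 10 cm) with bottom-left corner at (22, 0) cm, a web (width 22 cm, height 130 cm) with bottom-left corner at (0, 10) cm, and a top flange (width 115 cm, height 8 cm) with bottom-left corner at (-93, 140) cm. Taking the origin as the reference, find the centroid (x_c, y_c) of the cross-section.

Part | A | x̄ᵢ | ȳᵢ | A·x̄ᵢ | A·ȳᵢ
bottom flange | 1250.00 | 84.50 | 5.00 | 105625.00 | 6250.00
web | 2860.00 | 11.00 | 75.00 | 31460.00 | 214500.00
top flange | 920.00 | -35.50 | 144.00 | -32660.00 | 132480.00
Σ | 5030.00 |  |  | 104425.00 | 353230.00
x_c = 104425.00 / 5030.00 = 20.76 cm
y_c = 353230.00 / 5030.00 = 70.22 cm

x_c = 20.76 cm, y_c = 70.22 cm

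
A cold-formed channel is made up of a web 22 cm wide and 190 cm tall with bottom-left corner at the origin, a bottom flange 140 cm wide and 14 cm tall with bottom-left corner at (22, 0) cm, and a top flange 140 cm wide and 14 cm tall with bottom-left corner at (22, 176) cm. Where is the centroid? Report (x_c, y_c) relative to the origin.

web: A = 22 × 190 = 4180.00, centroid at (11.00, 95.00).
bottom flange: A = 140 × 14 = 1960.00, centroid at (92.00, 7.00).
top flange: A = 140 × 14 = 1960.00, centroid at (92.00, 183.00).
ΣA = 8100.00 cm², ΣAx_c = 406620.00 cm³, ΣAy_c = 769500.00 cm³.
x_c = 406620.00/8100.00 = 50.20 cm; y_c = 769500.00/8100.00 = 95.00 cm.

x_c = 50.20 cm, y_c = 95.00 cm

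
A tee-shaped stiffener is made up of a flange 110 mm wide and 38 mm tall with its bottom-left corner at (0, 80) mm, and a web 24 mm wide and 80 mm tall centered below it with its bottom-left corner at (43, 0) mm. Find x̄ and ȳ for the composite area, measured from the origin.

x̄ = 55.00 mm, ȳ = 80.43 mm

web: A = 24 × 80 = 1920.00, centroid at (55.00, 40.00).
flange: A = 110 × 38 = 4180.00, centroid at (55.00, 99.00).
ΣA = 6100.00 mm², ΣAx̄ = 335500.00 mm³, ΣAȳ = 490620.00 mm³.
x̄ = 335500.00/6100.00 = 55.00 mm; ȳ = 490620.00/6100.00 = 80.43 mm.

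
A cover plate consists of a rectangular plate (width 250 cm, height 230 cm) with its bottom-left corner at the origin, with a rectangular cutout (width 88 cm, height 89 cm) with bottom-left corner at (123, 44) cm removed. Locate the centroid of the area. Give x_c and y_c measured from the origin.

plate: A = 250 × 230 = 57500.00, centroid at (125.00, 115.00).
hole: A = −(88 × 89) = -7832.00, centroid at (167.00, 88.50).
ΣA = 49668.00 cm², ΣAx_c = 5879556.00 cm³, ΣAy_c = 5919368.00 cm³.
x_c = 5879556.00/49668.00 = 118.38 cm; y_c = 5919368.00/49668.00 = 119.18 cm.

x_c = 118.38 cm, y_c = 119.18 cm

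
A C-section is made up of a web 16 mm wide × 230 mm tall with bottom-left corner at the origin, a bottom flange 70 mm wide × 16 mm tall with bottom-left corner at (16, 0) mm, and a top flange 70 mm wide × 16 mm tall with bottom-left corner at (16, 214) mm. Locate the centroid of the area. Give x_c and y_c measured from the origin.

Part | A | x̄ᵢ | ȳᵢ | A·x̄ᵢ | A·ȳᵢ
web | 3680.00 | 8.00 | 115.00 | 29440.00 | 423200.00
bottom flange | 1120.00 | 51.00 | 8.00 | 57120.00 | 8960.00
top flange | 1120.00 | 51.00 | 222.00 | 57120.00 | 248640.00
Σ | 5920.00 |  |  | 143680.00 | 680800.00
x_c = 143680.00 / 5920.00 = 24.27 mm
y_c = 680800.00 / 5920.00 = 115.00 mm

x_c = 24.27 mm, y_c = 115.00 mm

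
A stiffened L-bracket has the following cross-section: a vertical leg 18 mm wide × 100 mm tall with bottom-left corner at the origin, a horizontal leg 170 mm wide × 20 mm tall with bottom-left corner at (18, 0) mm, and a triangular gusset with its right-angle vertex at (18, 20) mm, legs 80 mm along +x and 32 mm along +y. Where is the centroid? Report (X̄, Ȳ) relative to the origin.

X̄ = 65.37 mm, Ȳ = 25.19 mm

Part | A | x̄ᵢ | ȳᵢ | A·x̄ᵢ | A·ȳᵢ
vertical leg | 1800.00 | 9.00 | 50.00 | 16200.00 | 90000.00
horizontal leg | 3400.00 | 103.00 | 10.00 | 350200.00 | 34000.00
gusset | 1280.00 | 44.67 | 30.67 | 57173.33 | 39253.33
Σ | 6480.00 |  |  | 423573.33 | 163253.33
X̄ = 423573.33 / 6480.00 = 65.37 mm
Ȳ = 163253.33 / 6480.00 = 25.19 mm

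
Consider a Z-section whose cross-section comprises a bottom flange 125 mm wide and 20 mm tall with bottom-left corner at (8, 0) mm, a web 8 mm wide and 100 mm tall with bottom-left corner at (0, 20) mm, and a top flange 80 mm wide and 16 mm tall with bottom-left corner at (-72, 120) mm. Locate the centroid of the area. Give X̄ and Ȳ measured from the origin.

X̄ = 30.24 mm, Ȳ = 53.46 mm

bottom flange: A = 125 × 20 = 2500.00, centroid at (70.50, 10.00).
web: A = 8 × 100 = 800.00, centroid at (4.00, 70.00).
top flange: A = 80 × 16 = 1280.00, centroid at (-32.00, 128.00).
ΣA = 4580.00 mm²
ΣAX̄ = (2500.00)(70.50) + (800.00)(4.00) + (1280.00)(-32.00) = 138490.00 mm³
ΣAȲ = (2500.00)(10.00) + (800.00)(70.00) + (1280.00)(128.00) = 244840.00 mm³
X̄ = 138490.00 / 4580.00 = 30.24 mm
Ȳ = 244840.00 / 4580.00 = 53.46 mm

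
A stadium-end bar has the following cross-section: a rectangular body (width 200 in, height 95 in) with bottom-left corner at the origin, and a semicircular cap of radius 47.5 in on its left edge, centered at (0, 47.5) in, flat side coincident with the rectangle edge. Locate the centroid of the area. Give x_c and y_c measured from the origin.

Part | A | x̄ᵢ | ȳᵢ | A·x̄ᵢ | A·ȳᵢ
rectangular body | 19000.00 | 100.00 | 47.50 | 1900000.00 | 902500.00
semicircular end | 3544.11 | -20.16 | 47.50 | -71447.92 | 168345.19
Σ | 22544.11 |  |  | 1828552.08 | 1070845.19
x_c = 1828552.08 / 22544.11 = 81.11 in
y_c = 1070845.19 / 22544.11 = 47.50 in

x_c = 81.11 in, y_c = 47.50 in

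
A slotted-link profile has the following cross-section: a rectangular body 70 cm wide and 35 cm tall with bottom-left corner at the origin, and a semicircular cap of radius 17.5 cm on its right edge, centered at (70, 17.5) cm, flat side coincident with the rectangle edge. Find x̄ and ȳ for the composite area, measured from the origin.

x̄ = 41.96 cm, ȳ = 17.50 cm

rectangular body: A = 70 × 35 = 2450.00, centroid at (35.00, 17.50).
semicircular end: A = ½π·17.5² = 481.06, centroid at (77.43, 17.50).
ΣA = 2931.06 cm², ΣAx̄ = 122996.86 cm³, ΣAȳ = 51293.49 cm³.
x̄ = 122996.86/2931.06 = 41.96 cm; ȳ = 51293.49/2931.06 = 17.50 cm.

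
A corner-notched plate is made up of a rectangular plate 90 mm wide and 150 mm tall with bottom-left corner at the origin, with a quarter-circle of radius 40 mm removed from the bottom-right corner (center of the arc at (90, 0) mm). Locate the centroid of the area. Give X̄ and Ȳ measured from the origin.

X̄ = 42.12 mm, Ȳ = 80.96 mm

plate: A = 90 × 150 = 13500.00, centroid at (45.00, 75.00).
removed quarter-circle: A = −¼π·40² = -1256.64, centroid at (73.02, 16.98).
ΣA = 12243.36 mm²
ΣAX̄ = (13500.00)(45.00) + (-1256.64)(73.02) = 515736.00 mm³
ΣAȲ = (13500.00)(75.00) + (-1256.64)(16.98) = 991166.67 mm³
X̄ = 515736.00 / 12243.36 = 42.12 mm
Ȳ = 991166.67 / 12243.36 = 80.96 mm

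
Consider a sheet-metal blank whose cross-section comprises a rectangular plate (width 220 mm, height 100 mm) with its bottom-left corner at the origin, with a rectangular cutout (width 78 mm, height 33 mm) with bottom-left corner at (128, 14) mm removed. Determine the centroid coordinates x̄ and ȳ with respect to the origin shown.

x̄ = 102.45 mm, ȳ = 52.58 mm

plate: A = 220 × 100 = 22000.00, centroid at (110.00, 50.00).
hole: A = −(78 × 33) = -2574.00, centroid at (167.00, 30.50).
ΣA = 19426.00 mm²
ΣAx̄ = (22000.00)(110.00) + (-2574.00)(167.00) = 1990142.00 mm³
ΣAȳ = (22000.00)(50.00) + (-2574.00)(30.50) = 1021493.00 mm³
x̄ = 1990142.00 / 19426.00 = 102.45 mm
ȳ = 1021493.00 / 19426.00 = 52.58 mm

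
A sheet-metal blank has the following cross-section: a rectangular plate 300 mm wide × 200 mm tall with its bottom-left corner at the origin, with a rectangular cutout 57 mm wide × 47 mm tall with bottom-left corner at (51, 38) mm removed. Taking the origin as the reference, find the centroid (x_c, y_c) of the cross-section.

plate: A = 300 × 200 = 60000.00, centroid at (150.00, 100.00).
hole: A = −(57 × 47) = -2679.00, centroid at (79.50, 61.50).
ΣA = 57321.00 mm², ΣAx_c = 8787019.50 mm³, ΣAy_c = 5835241.50 mm³.
x_c = 8787019.50/57321.00 = 153.29 mm; y_c = 5835241.50/57321.00 = 101.80 mm.

x_c = 153.29 mm, y_c = 101.80 mm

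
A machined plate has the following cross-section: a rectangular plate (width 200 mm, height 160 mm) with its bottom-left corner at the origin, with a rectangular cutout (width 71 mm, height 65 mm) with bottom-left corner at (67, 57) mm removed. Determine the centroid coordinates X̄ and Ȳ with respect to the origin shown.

Part | A | x̄ᵢ | ȳᵢ | A·x̄ᵢ | A·ȳᵢ
plate | 32000.00 | 100.00 | 80.00 | 3200000.00 | 2560000.00
hole | -4615.00 | 102.50 | 89.50 | -473037.50 | -413042.50
Σ | 27385.00 |  |  | 2726962.50 | 2146957.50
X̄ = 2726962.50 / 27385.00 = 99.58 mm
Ȳ = 2146957.50 / 27385.00 = 78.40 mm

X̄ = 99.58 mm, Ȳ = 78.40 mm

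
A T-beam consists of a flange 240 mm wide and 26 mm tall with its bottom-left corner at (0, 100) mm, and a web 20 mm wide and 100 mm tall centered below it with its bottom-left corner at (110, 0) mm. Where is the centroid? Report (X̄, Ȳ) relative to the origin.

web: A = 20 × 100 = 2000.00, centroid at (120.00, 50.00).
flange: A = 240 × 26 = 6240.00, centroid at (120.00, 113.00).
ΣA = 8240.00 mm², ΣAX̄ = 988800.00 mm³, ΣAȲ = 805120.00 mm³.
X̄ = 988800.00/8240.00 = 120.00 mm; Ȳ = 805120.00/8240.00 = 97.71 mm.

X̄ = 120.00 mm, Ȳ = 97.71 mm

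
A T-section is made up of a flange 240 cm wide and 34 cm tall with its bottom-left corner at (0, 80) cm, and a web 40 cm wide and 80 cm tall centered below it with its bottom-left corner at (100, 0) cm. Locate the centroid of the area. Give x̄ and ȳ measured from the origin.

web: A = 40 × 80 = 3200.00, centroid at (120.00, 40.00).
flange: A = 240 × 34 = 8160.00, centroid at (120.00, 97.00).
ΣA = 11360.00 cm²
ΣAx̄ = (3200.00)(120.00) + (8160.00)(120.00) = 1363200.00 cm³
ΣAȳ = (3200.00)(40.00) + (8160.00)(97.00) = 919520.00 cm³
x̄ = 1363200.00 / 11360.00 = 120.00 cm
ȳ = 919520.00 / 11360.00 = 80.94 cm

x̄ = 120.00 cm, ȳ = 80.94 cm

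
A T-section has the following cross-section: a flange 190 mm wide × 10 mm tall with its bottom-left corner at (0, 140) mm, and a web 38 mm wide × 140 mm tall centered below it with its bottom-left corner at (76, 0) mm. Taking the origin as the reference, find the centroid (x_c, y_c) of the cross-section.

x_c = 95.00 mm, y_c = 89.74 mm

web: A = 38 × 140 = 5320.00, centroid at (95.00, 70.00).
flange: A = 190 × 10 = 1900.00, centroid at (95.00, 145.00).
ΣA = 7220.00 mm², ΣAx_c = 685900.00 mm³, ΣAy_c = 647900.00 mm³.
x_c = 685900.00/7220.00 = 95.00 mm; y_c = 647900.00/7220.00 = 89.74 mm.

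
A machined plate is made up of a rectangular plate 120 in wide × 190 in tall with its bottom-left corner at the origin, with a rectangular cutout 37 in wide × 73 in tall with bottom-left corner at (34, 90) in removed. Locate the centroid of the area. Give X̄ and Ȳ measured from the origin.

Part | A | x̄ᵢ | ȳᵢ | A·x̄ᵢ | A·ȳᵢ
plate | 22800.00 | 60.00 | 95.00 | 1368000.00 | 2166000.00
hole | -2701.00 | 52.50 | 126.50 | -141802.50 | -341676.50
Σ | 20099.00 |  |  | 1226197.50 | 1824323.50
X̄ = 1226197.50 / 20099.00 = 61.01 in
Ȳ = 1824323.50 / 20099.00 = 90.77 in

X̄ = 61.01 in, Ȳ = 90.77 in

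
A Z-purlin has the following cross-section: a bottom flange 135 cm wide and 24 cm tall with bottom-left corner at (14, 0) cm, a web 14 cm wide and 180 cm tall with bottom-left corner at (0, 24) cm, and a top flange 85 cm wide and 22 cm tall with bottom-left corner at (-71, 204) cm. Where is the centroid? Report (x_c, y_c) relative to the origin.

Part | A | x̄ᵢ | ȳᵢ | A·x̄ᵢ | A·ȳᵢ
bottom flange | 3240.00 | 81.50 | 12.00 | 264060.00 | 38880.00
web | 2520.00 | 7.00 | 114.00 | 17640.00 | 287280.00
top flange | 1870.00 | -28.50 | 215.00 | -53295.00 | 402050.00
Σ | 7630.00 |  |  | 228405.00 | 728210.00
x_c = 228405.00 / 7630.00 = 29.94 cm
y_c = 728210.00 / 7630.00 = 95.44 cm

x_c = 29.94 cm, y_c = 95.44 cm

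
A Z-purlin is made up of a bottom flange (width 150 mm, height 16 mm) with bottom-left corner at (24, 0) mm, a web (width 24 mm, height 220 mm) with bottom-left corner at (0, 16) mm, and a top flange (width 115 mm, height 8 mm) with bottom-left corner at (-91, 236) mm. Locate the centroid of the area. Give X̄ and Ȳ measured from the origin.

X̄ = 31.41 mm, Ȳ = 105.27 mm

Part | A | x̄ᵢ | ȳᵢ | A·x̄ᵢ | A·ȳᵢ
bottom flange | 2400.00 | 99.00 | 8.00 | 237600.00 | 19200.00
web | 5280.00 | 12.00 | 126.00 | 63360.00 | 665280.00
top flange | 920.00 | -33.50 | 240.00 | -30820.00 | 220800.00
Σ | 8600.00 |  |  | 270140.00 | 905280.00
X̄ = 270140.00 / 8600.00 = 31.41 mm
Ȳ = 905280.00 / 8600.00 = 105.27 mm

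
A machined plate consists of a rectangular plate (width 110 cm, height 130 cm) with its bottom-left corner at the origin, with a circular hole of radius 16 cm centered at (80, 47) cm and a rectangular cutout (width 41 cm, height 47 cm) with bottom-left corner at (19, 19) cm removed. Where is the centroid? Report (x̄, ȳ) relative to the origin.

x̄ = 55.84 cm, ȳ = 70.00 cm

plate: A = 110 × 130 = 14300.00, centroid at (55.00, 65.00).
hole 1: A = −π·16² = -804.25, centroid at (80.00, 47.00).
hole 2: A = −(41 × 47) = -1927.00, centroid at (39.50, 42.50).
ΣA = 11568.75 cm², ΣAx̄ = 646043.68 cm³, ΣAȳ = 809802.86 cm³.
x̄ = 646043.68/11568.75 = 55.84 cm; ȳ = 809802.86/11568.75 = 70.00 cm.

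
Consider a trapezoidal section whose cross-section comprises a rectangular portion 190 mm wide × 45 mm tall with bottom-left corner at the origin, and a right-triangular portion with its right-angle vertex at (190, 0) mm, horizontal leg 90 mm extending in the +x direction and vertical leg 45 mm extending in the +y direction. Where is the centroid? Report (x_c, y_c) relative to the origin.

x_c = 118.94 mm, y_c = 21.06 mm

Part | A | x̄ᵢ | ȳᵢ | A·x̄ᵢ | A·ȳᵢ
rectangular portion | 8550.00 | 95.00 | 22.50 | 812250.00 | 192375.00
triangular portion | 2025.00 | 220.00 | 15.00 | 445500.00 | 30375.00
Σ | 10575.00 |  |  | 1257750.00 | 222750.00
x_c = 1257750.00 / 10575.00 = 118.94 mm
y_c = 222750.00 / 10575.00 = 21.06 mm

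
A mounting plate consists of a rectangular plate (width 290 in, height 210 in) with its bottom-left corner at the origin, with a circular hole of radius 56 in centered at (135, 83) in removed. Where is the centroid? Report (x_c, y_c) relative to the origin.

x_c = 146.93 in, y_c = 109.25 in

Part | A | x̄ᵢ | ȳᵢ | A·x̄ᵢ | A·ȳᵢ
plate | 60900.00 | 145.00 | 105.00 | 8830500.00 | 6394500.00
hole | -9852.03 | 135.00 | 83.00 | -1330024.67 | -817718.87
Σ | 51047.97 |  |  | 7500475.33 | 5576781.13
x_c = 7500475.33 / 51047.97 = 146.93 in
y_c = 5576781.13 / 51047.97 = 109.25 in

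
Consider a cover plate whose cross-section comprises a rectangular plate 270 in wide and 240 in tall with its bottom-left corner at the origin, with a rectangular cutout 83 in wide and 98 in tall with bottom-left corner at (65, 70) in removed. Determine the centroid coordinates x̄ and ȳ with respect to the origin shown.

plate: A = 270 × 240 = 64800.00, centroid at (135.00, 120.00).
hole: A = −(83 × 98) = -8134.00, centroid at (106.50, 119.00).
ΣA = 56666.00 in², ΣAx̄ = 7881729.00 in³, ΣAȳ = 6808054.00 in³.
x̄ = 7881729.00/56666.00 = 139.09 in; ȳ = 6808054.00/56666.00 = 120.14 in.

x̄ = 139.09 in, ȳ = 120.14 in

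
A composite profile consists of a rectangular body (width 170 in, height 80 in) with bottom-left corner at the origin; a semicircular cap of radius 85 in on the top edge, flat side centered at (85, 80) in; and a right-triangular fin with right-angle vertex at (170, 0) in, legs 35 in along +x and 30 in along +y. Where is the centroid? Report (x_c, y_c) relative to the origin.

x_c = 86.99 in, y_c = 73.27 in

rectangular body: A = 170 × 80 = 13600.00, centroid at (85.00, 40.00).
semicircular top: A = ½π·85² = 11349.00, centroid at (85.00, 116.08).
triangular fin: A = ½·35·30 = 525.00, centroid at (181.67, 10.00).
ΣA = 25474.00 in², ΣAx_c = 2216040.29 in³, ΣAy_c = 1866586.94 in³.
x_c = 2216040.29/25474.00 = 86.99 in; y_c = 1866586.94/25474.00 = 73.27 in.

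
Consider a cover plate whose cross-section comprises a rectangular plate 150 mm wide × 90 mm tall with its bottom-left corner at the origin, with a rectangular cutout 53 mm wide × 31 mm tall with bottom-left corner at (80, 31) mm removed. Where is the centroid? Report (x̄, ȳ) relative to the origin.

x̄ = 70.64 mm, ȳ = 44.79 mm

plate: A = 150 × 90 = 13500.00, centroid at (75.00, 45.00).
hole: A = −(53 × 31) = -1643.00, centroid at (106.50, 46.50).
ΣA = 11857.00 mm²
ΣAx̄ = (13500.00)(75.00) + (-1643.00)(106.50) = 837520.50 mm³
ΣAȳ = (13500.00)(45.00) + (-1643.00)(46.50) = 531100.50 mm³
x̄ = 837520.50 / 11857.00 = 70.64 mm
ȳ = 531100.50 / 11857.00 = 44.79 mm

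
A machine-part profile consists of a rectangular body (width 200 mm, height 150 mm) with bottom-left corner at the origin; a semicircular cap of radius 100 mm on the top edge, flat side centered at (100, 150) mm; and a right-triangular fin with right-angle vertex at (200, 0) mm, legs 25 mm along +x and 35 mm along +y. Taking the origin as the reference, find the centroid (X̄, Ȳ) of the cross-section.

rectangular body: A = 200 × 150 = 30000.00, centroid at (100.00, 75.00).
semicircular top: A = ½π·100² = 15707.96, centroid at (100.00, 192.44).
triangular fin: A = ½·25·35 = 437.50, centroid at (208.33, 11.67).
ΣA = 46145.46 mm²
ΣAX̄ = (30000.00)(100.00) + (15707.96)(100.00) + (437.50)(208.33) = 4661942.16 mm³
ΣAȲ = (30000.00)(75.00) + (15707.96)(192.44) + (437.50)(11.67) = 5277965.32 mm³
X̄ = 4661942.16 / 46145.46 = 101.03 mm
Ȳ = 5277965.32 / 46145.46 = 114.38 mm

X̄ = 101.03 mm, Ȳ = 114.38 mm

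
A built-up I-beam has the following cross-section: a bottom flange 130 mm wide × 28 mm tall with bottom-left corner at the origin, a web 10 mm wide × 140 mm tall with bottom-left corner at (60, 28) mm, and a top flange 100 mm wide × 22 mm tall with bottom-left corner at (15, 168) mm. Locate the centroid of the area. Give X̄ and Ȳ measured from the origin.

X̄ = 65.00 mm, Ȳ = 80.38 mm

Part | A | x̄ᵢ | ȳᵢ | A·x̄ᵢ | A·ȳᵢ
bottom flange | 3640.00 | 65.00 | 14.00 | 236600.00 | 50960.00
web | 1400.00 | 65.00 | 98.00 | 91000.00 | 137200.00
top flange | 2200.00 | 65.00 | 179.00 | 143000.00 | 393800.00
Σ | 7240.00 |  |  | 470600.00 | 581960.00
X̄ = 470600.00 / 7240.00 = 65.00 mm
Ȳ = 581960.00 / 7240.00 = 80.38 mm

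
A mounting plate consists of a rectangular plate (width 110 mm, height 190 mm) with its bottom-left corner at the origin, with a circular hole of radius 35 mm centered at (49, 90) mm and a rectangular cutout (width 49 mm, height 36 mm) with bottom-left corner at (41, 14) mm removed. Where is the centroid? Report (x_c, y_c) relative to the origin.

x_c = 55.30 mm, y_c = 103.53 mm

plate: A = 110 × 190 = 20900.00, centroid at (55.00, 95.00).
hole 1: A = −π·35² = -3848.45, centroid at (49.00, 90.00).
hole 2: A = −(49 × 36) = -1764.00, centroid at (65.50, 32.00).
ΣA = 15287.55 mm², ΣAx_c = 845383.90 mm³, ΣAy_c = 1582691.41 mm³.
x_c = 845383.90/15287.55 = 55.30 mm; y_c = 1582691.41/15287.55 = 103.53 mm.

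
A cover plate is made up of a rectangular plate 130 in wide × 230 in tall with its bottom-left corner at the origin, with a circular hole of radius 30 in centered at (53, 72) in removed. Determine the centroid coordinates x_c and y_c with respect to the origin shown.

Part | A | x̄ᵢ | ȳᵢ | A·x̄ᵢ | A·ȳᵢ
plate | 29900.00 | 65.00 | 115.00 | 1943500.00 | 3438500.00
hole | -2827.43 | 53.00 | 72.00 | -149853.97 | -203575.20
Σ | 27072.57 |  |  | 1793646.03 | 3234924.80
x_c = 1793646.03 / 27072.57 = 66.25 in
y_c = 3234924.80 / 27072.57 = 119.49 in

x_c = 66.25 in, y_c = 119.49 in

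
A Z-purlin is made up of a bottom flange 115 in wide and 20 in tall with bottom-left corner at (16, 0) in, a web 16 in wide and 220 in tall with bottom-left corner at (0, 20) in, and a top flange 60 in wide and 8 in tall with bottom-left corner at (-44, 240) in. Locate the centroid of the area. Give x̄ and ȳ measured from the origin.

x̄ = 30.24 in, ȳ = 94.88 in

bottom flange: A = 115 × 20 = 2300.00, centroid at (73.50, 10.00).
web: A = 16 × 220 = 3520.00, centroid at (8.00, 130.00).
top flange: A = 60 × 8 = 480.00, centroid at (-14.00, 244.00).
ΣA = 6300.00 in²
ΣAx̄ = (2300.00)(73.50) + (3520.00)(8.00) + (480.00)(-14.00) = 190490.00 in³
ΣAȳ = (2300.00)(10.00) + (3520.00)(130.00) + (480.00)(244.00) = 597720.00 in³
x̄ = 190490.00 / 6300.00 = 30.24 in
ȳ = 597720.00 / 6300.00 = 94.88 in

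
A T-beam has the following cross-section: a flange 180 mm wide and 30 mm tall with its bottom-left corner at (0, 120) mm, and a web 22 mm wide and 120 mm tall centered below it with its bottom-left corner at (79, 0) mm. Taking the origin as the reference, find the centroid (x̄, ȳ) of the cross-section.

Part | A | x̄ᵢ | ȳᵢ | A·x̄ᵢ | A·ȳᵢ
web | 2640.00 | 90.00 | 60.00 | 237600.00 | 158400.00
flange | 5400.00 | 90.00 | 135.00 | 486000.00 | 729000.00
Σ | 8040.00 |  |  | 723600.00 | 887400.00
x̄ = 723600.00 / 8040.00 = 90.00 mm
ȳ = 887400.00 / 8040.00 = 110.37 mm

x̄ = 90.00 mm, ȳ = 110.37 mm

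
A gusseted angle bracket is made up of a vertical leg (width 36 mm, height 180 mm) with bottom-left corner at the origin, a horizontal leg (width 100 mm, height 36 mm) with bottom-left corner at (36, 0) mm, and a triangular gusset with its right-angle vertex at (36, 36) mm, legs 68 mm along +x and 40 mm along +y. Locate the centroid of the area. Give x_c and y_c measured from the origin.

x_c = 44.23 mm, y_c = 62.51 mm

Part | A | x̄ᵢ | ȳᵢ | A·x̄ᵢ | A·ȳᵢ
vertical leg | 6480.00 | 18.00 | 90.00 | 116640.00 | 583200.00
horizontal leg | 3600.00 | 86.00 | 18.00 | 309600.00 | 64800.00
gusset | 1360.00 | 58.67 | 49.33 | 79786.67 | 67093.33
Σ | 11440.00 |  |  | 506026.67 | 715093.33
x_c = 506026.67 / 11440.00 = 44.23 mm
y_c = 715093.33 / 11440.00 = 62.51 mm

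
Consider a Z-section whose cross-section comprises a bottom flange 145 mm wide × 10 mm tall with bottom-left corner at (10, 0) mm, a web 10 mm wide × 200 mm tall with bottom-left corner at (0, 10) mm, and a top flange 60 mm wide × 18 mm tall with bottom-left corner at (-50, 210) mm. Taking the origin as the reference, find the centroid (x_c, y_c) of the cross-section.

bottom flange: A = 145 × 10 = 1450.00, centroid at (82.50, 5.00).
web: A = 10 × 200 = 2000.00, centroid at (5.00, 110.00).
top flange: A = 60 × 18 = 1080.00, centroid at (-20.00, 219.00).
ΣA = 4530.00 mm²
ΣAx_c = (1450.00)(82.50) + (2000.00)(5.00) + (1080.00)(-20.00) = 108025.00 mm³
ΣAy_c = (1450.00)(5.00) + (2000.00)(110.00) + (1080.00)(219.00) = 463770.00 mm³
x_c = 108025.00 / 4530.00 = 23.85 mm
y_c = 463770.00 / 4530.00 = 102.38 mm

x_c = 23.85 mm, y_c = 102.38 mm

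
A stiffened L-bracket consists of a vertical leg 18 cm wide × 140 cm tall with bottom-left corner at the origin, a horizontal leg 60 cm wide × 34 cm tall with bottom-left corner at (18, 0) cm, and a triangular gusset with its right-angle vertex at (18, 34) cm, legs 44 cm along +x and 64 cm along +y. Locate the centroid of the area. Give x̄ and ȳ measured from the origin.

x̄ = 27.91 cm, ȳ = 48.42 cm

vertical leg: A = 18 × 140 = 2520.00, centroid at (9.00, 70.00).
horizontal leg: A = 60 × 34 = 2040.00, centroid at (48.00, 17.00).
gusset: A = ½·44·64 = 1408.00, centroid at (32.67, 55.33).
ΣA = 5968.00 cm², ΣAx̄ = 166594.67 cm³, ΣAȳ = 288989.33 cm³.
x̄ = 166594.67/5968.00 = 27.91 cm; ȳ = 288989.33/5968.00 = 48.42 cm.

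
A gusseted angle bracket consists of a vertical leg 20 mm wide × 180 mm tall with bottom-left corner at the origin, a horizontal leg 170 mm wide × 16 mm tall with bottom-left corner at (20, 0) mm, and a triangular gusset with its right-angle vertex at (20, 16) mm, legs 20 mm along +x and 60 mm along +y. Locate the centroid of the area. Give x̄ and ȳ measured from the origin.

Part | A | x̄ᵢ | ȳᵢ | A·x̄ᵢ | A·ȳᵢ
vertical leg | 3600.00 | 10.00 | 90.00 | 36000.00 | 324000.00
horizontal leg | 2720.00 | 105.00 | 8.00 | 285600.00 | 21760.00
gusset | 600.00 | 26.67 | 36.00 | 16000.00 | 21600.00
Σ | 6920.00 |  |  | 337600.00 | 367360.00
x̄ = 337600.00 / 6920.00 = 48.79 mm
ȳ = 367360.00 / 6920.00 = 53.09 mm

x̄ = 48.79 mm, ȳ = 53.09 mm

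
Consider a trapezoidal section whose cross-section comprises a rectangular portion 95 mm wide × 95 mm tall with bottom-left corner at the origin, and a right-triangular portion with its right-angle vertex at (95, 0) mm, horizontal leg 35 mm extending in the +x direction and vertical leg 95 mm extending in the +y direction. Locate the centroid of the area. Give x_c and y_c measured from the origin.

rectangular portion: A = 95 × 95 = 9025.00, centroid at (47.50, 47.50).
triangular portion: A = ½·35·95 = 1662.50, centroid at (106.67, 31.67).
ΣA = 10687.50 mm²
ΣAx_c = (9025.00)(47.50) + (1662.50)(106.67) = 606020.83 mm³
ΣAy_c = (9025.00)(47.50) + (1662.50)(31.67) = 481333.33 mm³
x_c = 606020.83 / 10687.50 = 56.70 mm
y_c = 481333.33 / 10687.50 = 45.04 mm

x_c = 56.70 mm, y_c = 45.04 mm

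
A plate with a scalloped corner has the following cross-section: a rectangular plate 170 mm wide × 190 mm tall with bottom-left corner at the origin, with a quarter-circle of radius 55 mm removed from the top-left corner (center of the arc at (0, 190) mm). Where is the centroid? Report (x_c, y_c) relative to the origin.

x_c = 89.90 mm, y_c = 89.31 mm

plate: A = 170 × 190 = 32300.00, centroid at (85.00, 95.00).
removed quarter-circle: A = −¼π·55² = -2375.83, centroid at (23.34, 166.66).
ΣA = 29924.17 mm², ΣAx_c = 2690041.67 mm³, ΣAy_c = 2672550.74 mm³.
x_c = 2690041.67/29924.17 = 89.90 mm; y_c = 2672550.74/29924.17 = 89.31 mm.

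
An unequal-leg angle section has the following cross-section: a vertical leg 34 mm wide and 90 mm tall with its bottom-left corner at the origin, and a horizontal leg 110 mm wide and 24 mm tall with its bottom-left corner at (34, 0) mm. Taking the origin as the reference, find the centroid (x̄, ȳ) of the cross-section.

vertical leg: A = 34 × 90 = 3060.00, centroid at (17.00, 45.00).
horizontal leg: A = 110 × 24 = 2640.00, centroid at (89.00, 12.00).
ΣA = 5700.00 mm², ΣAx̄ = 286980.00 mm³, ΣAȳ = 169380.00 mm³.
x̄ = 286980.00/5700.00 = 50.35 mm; ȳ = 169380.00/5700.00 = 29.72 mm.

x̄ = 50.35 mm, ȳ = 29.72 mm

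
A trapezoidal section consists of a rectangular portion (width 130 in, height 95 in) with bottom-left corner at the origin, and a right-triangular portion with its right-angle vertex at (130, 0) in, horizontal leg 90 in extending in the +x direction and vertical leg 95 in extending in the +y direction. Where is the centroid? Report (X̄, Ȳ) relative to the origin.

Part | A | x̄ᵢ | ȳᵢ | A·x̄ᵢ | A·ȳᵢ
rectangular portion | 12350.00 | 65.00 | 47.50 | 802750.00 | 586625.00
triangular portion | 4275.00 | 160.00 | 31.67 | 684000.00 | 135375.00
Σ | 16625.00 |  |  | 1486750.00 | 722000.00
X̄ = 1486750.00 / 16625.00 = 89.43 in
Ȳ = 722000.00 / 16625.00 = 43.43 in

X̄ = 89.43 in, Ȳ = 43.43 in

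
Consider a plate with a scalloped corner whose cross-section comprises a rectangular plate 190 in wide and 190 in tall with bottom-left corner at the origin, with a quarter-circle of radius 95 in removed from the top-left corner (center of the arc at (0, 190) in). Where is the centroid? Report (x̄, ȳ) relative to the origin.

x̄ = 108.36 in, ȳ = 81.64 in

plate: A = 190 × 190 = 36100.00, centroid at (95.00, 95.00).
removed quarter-circle: A = −¼π·95² = -7088.22, centroid at (40.32, 149.68).
ΣA = 29011.78 in², ΣAx̄ = 3143708.33 in³, ΣAȳ = 2368530.17 in³.
x̄ = 3143708.33/29011.78 = 108.36 in; ȳ = 2368530.17/29011.78 = 81.64 in.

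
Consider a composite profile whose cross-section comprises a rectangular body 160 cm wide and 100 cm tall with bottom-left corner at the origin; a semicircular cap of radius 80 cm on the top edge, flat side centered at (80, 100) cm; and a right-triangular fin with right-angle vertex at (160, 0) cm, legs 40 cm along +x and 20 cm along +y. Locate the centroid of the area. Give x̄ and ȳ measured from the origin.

rectangular body: A = 160 × 100 = 16000.00, centroid at (80.00, 50.00).
semicircular top: A = ½π·80² = 10053.10, centroid at (80.00, 133.95).
triangular fin: A = ½·40·20 = 400.00, centroid at (173.33, 6.67).
ΣA = 26453.10 cm², ΣAx̄ = 2153581.05 cm³, ΣAȳ = 2149309.65 cm³.
x̄ = 2153581.05/26453.10 = 81.41 cm; ȳ = 2149309.65/26453.10 = 81.25 cm.

x̄ = 81.41 cm, ȳ = 81.25 cm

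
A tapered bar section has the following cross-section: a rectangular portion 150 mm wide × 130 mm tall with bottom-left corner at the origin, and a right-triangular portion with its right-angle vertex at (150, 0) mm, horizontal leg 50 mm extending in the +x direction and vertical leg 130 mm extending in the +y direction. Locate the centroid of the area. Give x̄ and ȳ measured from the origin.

Part | A | x̄ᵢ | ȳᵢ | A·x̄ᵢ | A·ȳᵢ
rectangular portion | 19500.00 | 75.00 | 65.00 | 1462500.00 | 1267500.00
triangular portion | 3250.00 | 166.67 | 43.33 | 541666.67 | 140833.33
Σ | 22750.00 |  |  | 2004166.67 | 1408333.33
x̄ = 2004166.67 / 22750.00 = 88.10 mm
ȳ = 1408333.33 / 22750.00 = 61.90 mm

x̄ = 88.10 mm, ȳ = 61.90 mm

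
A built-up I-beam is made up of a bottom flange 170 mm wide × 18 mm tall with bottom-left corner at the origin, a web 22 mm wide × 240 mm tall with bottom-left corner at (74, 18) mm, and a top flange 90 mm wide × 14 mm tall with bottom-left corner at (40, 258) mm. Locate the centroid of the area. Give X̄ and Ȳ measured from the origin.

X̄ = 85.00 mm, Ȳ = 113.55 mm

bottom flange: A = 170 × 18 = 3060.00, centroid at (85.00, 9.00).
web: A = 22 × 240 = 5280.00, centroid at (85.00, 138.00).
top flange: A = 90 × 14 = 1260.00, centroid at (85.00, 265.00).
ΣA = 9600.00 mm², ΣAX̄ = 816000.00 mm³, ΣAȲ = 1090080.00 mm³.
X̄ = 816000.00/9600.00 = 85.00 mm; Ȳ = 1090080.00/9600.00 = 113.55 mm.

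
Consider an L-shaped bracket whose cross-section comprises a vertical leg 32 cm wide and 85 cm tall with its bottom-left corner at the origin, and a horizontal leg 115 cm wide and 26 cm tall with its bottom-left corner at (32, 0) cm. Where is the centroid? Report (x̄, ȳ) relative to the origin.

x̄ = 54.49 cm, ȳ = 27.05 cm

vertical leg: A = 32 × 85 = 2720.00, centroid at (16.00, 42.50).
horizontal leg: A = 115 × 26 = 2990.00, centroid at (89.50, 13.00).
ΣA = 5710.00 cm², ΣAx̄ = 311125.00 cm³, ΣAȳ = 154470.00 cm³.
x̄ = 311125.00/5710.00 = 54.49 cm; ȳ = 154470.00/5710.00 = 27.05 cm.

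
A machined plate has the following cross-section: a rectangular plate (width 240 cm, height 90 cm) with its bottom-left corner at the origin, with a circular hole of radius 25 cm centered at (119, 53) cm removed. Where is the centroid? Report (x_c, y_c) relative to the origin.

x_c = 120.10 cm, y_c = 44.20 cm

Part | A | x̄ᵢ | ȳᵢ | A·x̄ᵢ | A·ȳᵢ
plate | 21600.00 | 120.00 | 45.00 | 2592000.00 | 972000.00
hole | -1963.50 | 119.00 | 53.00 | -233655.95 | -104065.26
Σ | 19636.50 |  |  | 2358344.05 | 867934.74
x_c = 2358344.05 / 19636.50 = 120.10 cm
y_c = 867934.74 / 19636.50 = 44.20 cm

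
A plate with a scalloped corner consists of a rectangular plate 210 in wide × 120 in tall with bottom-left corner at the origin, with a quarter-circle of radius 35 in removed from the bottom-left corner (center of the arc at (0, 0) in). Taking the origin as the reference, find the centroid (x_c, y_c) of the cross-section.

plate: A = 210 × 120 = 25200.00, centroid at (105.00, 60.00).
removed quarter-circle: A = −¼π·35² = -962.11, centroid at (14.85, 14.85).
ΣA = 24237.89 in²
ΣAx_c = (25200.00)(105.00) + (-962.11)(14.85) = 2631708.33 in³
ΣAy_c = (25200.00)(60.00) + (-962.11)(14.85) = 1497708.33 in³
x_c = 2631708.33 / 24237.89 = 108.58 in
y_c = 1497708.33 / 24237.89 = 61.79 in

x_c = 108.58 in, y_c = 61.79 in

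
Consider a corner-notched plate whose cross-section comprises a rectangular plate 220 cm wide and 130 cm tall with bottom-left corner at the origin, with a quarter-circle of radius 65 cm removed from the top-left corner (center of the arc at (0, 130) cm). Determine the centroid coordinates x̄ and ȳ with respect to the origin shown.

x̄ = 120.82 cm, ȳ = 60.09 cm

plate: A = 220 × 130 = 28600.00, centroid at (110.00, 65.00).
removed quarter-circle: A = −¼π·65² = -3318.31, centroid at (27.59, 102.41).
ΣA = 25281.69 cm²
ΣAx̄ = (28600.00)(110.00) + (-3318.31)(27.59) = 3054458.33 cm³
ΣAȳ = (28600.00)(65.00) + (-3318.31)(102.41) = 1519161.73 cm³
x̄ = 3054458.33 / 25281.69 = 120.82 cm
ȳ = 1519161.73 / 25281.69 = 60.09 cm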